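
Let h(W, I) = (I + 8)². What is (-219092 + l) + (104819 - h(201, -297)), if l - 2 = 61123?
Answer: -136669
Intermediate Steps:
h(W, I) = (8 + I)²
l = 61125 (l = 2 + 61123 = 61125)
(-219092 + l) + (104819 - h(201, -297)) = (-219092 + 61125) + (104819 - (8 - 297)²) = -157967 + (104819 - 1*(-289)²) = -157967 + (104819 - 1*83521) = -157967 + (104819 - 83521) = -157967 + 21298 = -136669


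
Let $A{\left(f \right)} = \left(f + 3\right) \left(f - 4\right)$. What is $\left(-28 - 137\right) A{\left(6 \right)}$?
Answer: $-2970$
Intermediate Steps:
$A{\left(f \right)} = \left(-4 + f\right) \left(3 + f\right)$ ($A{\left(f \right)} = \left(3 + f\right) \left(-4 + f\right) = \left(-4 + f\right) \left(3 + f\right)$)
$\left(-28 - 137\right) A{\left(6 \right)} = \left(-28 - 137\right) \left(-12 + 6^{2} - 6\right) = - 165 \left(-12 + 36 - 6\right) = \left(-165\right) 18 = -2970$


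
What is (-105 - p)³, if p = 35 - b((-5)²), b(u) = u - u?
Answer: -2744000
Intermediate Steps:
b(u) = 0
p = 35 (p = 35 - 1*0 = 35 + 0 = 35)
(-105 - p)³ = (-105 - 1*35)³ = (-105 - 35)³ = (-140)³ = -2744000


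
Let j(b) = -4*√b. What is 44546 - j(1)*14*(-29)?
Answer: 42922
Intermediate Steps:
44546 - j(1)*14*(-29) = 44546 - -4*√1*14*(-29) = 44546 - -4*1*14*(-29) = 44546 - (-4*14)*(-29) = 44546 - (-56)*(-29) = 44546 - 1*1624 = 44546 - 1624 = 42922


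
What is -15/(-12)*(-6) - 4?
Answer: -23/2 ≈ -11.500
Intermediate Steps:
-15/(-12)*(-6) - 4 = -15*(-1/12)*(-6) - 4 = (5/4)*(-6) - 4 = -15/2 - 4 = -23/2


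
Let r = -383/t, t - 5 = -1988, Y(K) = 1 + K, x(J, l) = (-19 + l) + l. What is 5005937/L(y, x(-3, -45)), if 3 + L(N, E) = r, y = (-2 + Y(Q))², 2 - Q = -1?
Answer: -9926773071/5566 ≈ -1.7835e+6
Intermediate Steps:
Q = 3 (Q = 2 - 1*(-1) = 2 + 1 = 3)
x(J, l) = -19 + 2*l
t = -1983 (t = 5 - 1988 = -1983)
y = 4 (y = (-2 + (1 + 3))² = (-2 + 4)² = 2² = 4)
r = 383/1983 (r = -383/(-1983) = -383*(-1/1983) = 383/1983 ≈ 0.19314)
L(N, E) = -5566/1983 (L(N, E) = -3 + 383/1983 = -5566/1983)
5005937/L(y, x(-3, -45)) = 5005937/(-5566/1983) = 5005937*(-1983/5566) = -9926773071/5566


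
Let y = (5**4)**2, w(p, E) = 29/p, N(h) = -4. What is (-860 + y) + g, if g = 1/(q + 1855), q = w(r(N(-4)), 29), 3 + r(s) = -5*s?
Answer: 12302542477/31564 ≈ 3.8977e+5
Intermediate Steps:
r(s) = -3 - 5*s
q = 29/17 (q = 29/(-3 - 5*(-4)) = 29/(-3 + 20) = 29/17 ≈ 1.7059)
g = 17/31564 (g = 1/(29/17 + 1855) = 1/(31564/17) = 17/31564 ≈ 0.00053859)
y = 390625 (y = 625**2 = 390625)
(-860 + y) + g = (-860 + 390625) + 17/31564 = 389765 + 17/31564 = 12302542477/31564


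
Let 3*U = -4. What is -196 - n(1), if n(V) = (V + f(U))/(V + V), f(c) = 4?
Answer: -397/2 ≈ -198.50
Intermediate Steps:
U = -4/3 (U = (1/3)*(-4) = -4/3 ≈ -1.3333)
n(V) = (4 + V)/(2*V) (n(V) = (V + 4)/(V + V) = (4 + V)/((2*V)) = (4 + V)*(1/(2*V)) = (4 + V)/(2*V))
-196 - n(1) = -196 - (4 + 1)/(2*1) = -196 - 5/2 = -397/2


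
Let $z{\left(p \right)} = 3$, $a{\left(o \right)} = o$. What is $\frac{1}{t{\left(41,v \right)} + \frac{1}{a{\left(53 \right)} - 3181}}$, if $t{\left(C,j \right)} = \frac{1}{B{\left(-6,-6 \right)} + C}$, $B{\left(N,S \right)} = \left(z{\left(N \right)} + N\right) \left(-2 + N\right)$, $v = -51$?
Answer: $\frac{203320}{3063} \approx 66.379$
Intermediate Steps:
$B{\left(N,S \right)} = \left(-2 + N\right) \left(3 + N\right)$ ($B{\left(N,S \right)} = \left(3 + N\right) \left(-2 + N\right) = \left(-2 + N\right) \left(3 + N\right)$)
$t{\left(C,j \right)} = \frac{1}{24 + C}$ ($t{\left(C,j \right)} = \frac{1}{\left(-6 - 6 + \left(-6\right)^{2}\right) + C} = \frac{1}{\left(-6 - 6 + 36\right) + C} = \frac{1}{24 + C}$)
$\frac{1}{t{\left(41,v \right)} + \frac{1}{a{\left(53 \right)} - 3181}} = \frac{1}{\frac{1}{24 + 41} + \frac{1}{53 - 3181}} = \frac{1}{\frac{1}{65} + \frac{1}{-3128}} = \frac{1}{\frac{1}{65} - \frac{1}{3128}} = \frac{1}{\frac{3063}{203320}} = \frac{203320}{3063}$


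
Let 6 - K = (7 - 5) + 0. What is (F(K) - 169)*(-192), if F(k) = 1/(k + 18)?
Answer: 356832/11 ≈ 32439.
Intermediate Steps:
K = 4 (K = 6 - ((7 - 5) + 0) = 6 - (2 + 0) = 6 - 1*2 = 6 - 2 = 4)
F(k) = 1/(18 + k)
(F(K) - 169)*(-192) = (1/(18 + 4) - 169)*(-192) = (1/22 - 169)*(-192) = -3717/22*(-192) = 356832/11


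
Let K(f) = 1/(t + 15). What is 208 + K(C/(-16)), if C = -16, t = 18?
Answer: 6865/33 ≈ 208.03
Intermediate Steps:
K(f) = 1/33 (K(f) = 1/(18 + 15) = 1/33)
208 + K(C/(-16)) = 208 + 1/33 = 6865/33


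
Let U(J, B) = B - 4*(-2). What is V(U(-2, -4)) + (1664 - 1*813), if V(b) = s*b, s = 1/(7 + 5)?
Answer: 2554/3 ≈ 851.33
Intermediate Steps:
U(J, B) = 8 + B (U(J, B) = B + 8 = 8 + B)
s = 1/12 ≈ 0.083333
V(b) = b/12
V(U(-2, -4)) + (1664 - 1*813) = (8 - 4)/12 + (1664 - 1*813) = (1/12)*4 + (1664 - 813) = 1/3 + 851 = 2554/3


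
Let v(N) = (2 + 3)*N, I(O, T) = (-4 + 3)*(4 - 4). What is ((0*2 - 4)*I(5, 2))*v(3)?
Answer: 0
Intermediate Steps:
I(O, T) = 0 (I(O, T) = -1*0 = 0)
v(N) = 5*N
((0*2 - 4)*I(5, 2))*v(3) = ((0*2 - 4)*0)*(5*3) = ((0 - 4)*0)*15 = -4*0*15 = 0*15 = 0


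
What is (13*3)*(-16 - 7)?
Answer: -897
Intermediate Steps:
(13*3)*(-16 - 7) = 39*(-23) = -897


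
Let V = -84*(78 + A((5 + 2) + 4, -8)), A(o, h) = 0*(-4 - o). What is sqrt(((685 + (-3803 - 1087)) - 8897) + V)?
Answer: I*sqrt(19654) ≈ 140.19*I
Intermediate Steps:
A(o, h) = 0
V = -6552 (V = -84*(78 + 0) = -84*78 = -6552)
sqrt(((685 + (-3803 - 1087)) - 8897) + V) = sqrt(((685 + (-3803 - 1087)) - 8897) - 6552) = sqrt(((685 - 4890) - 8897) - 6552) = sqrt((-4205 - 8897) - 6552) = sqrt(-13102 - 6552) = sqrt(-19654) = I*sqrt(19654)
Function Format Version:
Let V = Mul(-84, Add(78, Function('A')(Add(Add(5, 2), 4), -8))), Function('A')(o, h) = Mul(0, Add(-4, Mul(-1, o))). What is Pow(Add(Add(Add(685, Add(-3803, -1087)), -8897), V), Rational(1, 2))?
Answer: Mul(I, Pow(19654, Rational(1, 2))) ≈ Mul(140.19, I)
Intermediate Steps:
Function('A')(o, h) = 0
V = -6552 (V = Mul(-84, Add(78, 0)) = Mul(-84, 78) = -6552)
Pow(Add(Add(Add(685, Add(-3803, -1087)), -8897), V), Rational(1, 2)) = Pow(Add(Add(Add(685, Add(-3803, -1087)), -8897), -6552), Rational(1, 2)) = Pow(Add(Add(Add(685, -4890), -8897), -6552), Rational(1, 2)) = Pow(Add(Add(-4205, -8897), -6552), Rational(1, 2)) = Pow(Add(-13102, -6552), Rational(1, 2)) = Pow(-19654, Rational(1, 2)) = Mul(I, Pow(19654, Rational(1, 2)))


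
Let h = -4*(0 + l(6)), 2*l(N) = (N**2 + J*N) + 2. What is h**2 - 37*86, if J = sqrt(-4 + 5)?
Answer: 4562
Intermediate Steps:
J = 1 (J = sqrt(1) = 1)
l(N) = 1 + N/2 + N**2/2 (l(N) = ((N**2 + 1*N) + 2)/2 = ((N**2 + N) + 2)/2 = ((N + N**2) + 2)/2 = (2 + N + N**2)/2 = 1 + N/2 + N**2/2)
h = -88 (h = -4*(0 + (1 + (1/2)*6 + (1/2)*6**2)) = -4*(0 + (1 + 3 + (1/2)*36)) = -4*(0 + (1 + 3 + 18)) = -4*(0 + 22) = -4*22 = -88)
h**2 - 37*86 = (-88)**2 - 37*86 = 7744 - 3182 = 4562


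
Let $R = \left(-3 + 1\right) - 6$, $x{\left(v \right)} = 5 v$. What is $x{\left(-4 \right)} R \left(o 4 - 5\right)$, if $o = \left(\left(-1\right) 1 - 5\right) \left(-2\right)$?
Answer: $6880$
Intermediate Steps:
$o = 12$ ($o = \left(-1 - 5\right) \left(-2\right) = \left(-6\right) \left(-2\right) = 12$)
$R = -8$ ($R = -2 - 6 = -8$)
$x{\left(-4 \right)} R \left(o 4 - 5\right) = 5 \left(-4\right) \left(-8\right) \left(12 \cdot 4 - 5\right) = \left(-20\right) \left(-8\right) \left(48 - 5\right) = 160 \cdot 43 = 6880$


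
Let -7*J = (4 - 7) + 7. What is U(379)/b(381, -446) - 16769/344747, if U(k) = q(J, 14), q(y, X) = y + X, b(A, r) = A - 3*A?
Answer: -60926032/919440249 ≈ -0.066264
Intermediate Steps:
b(A, r) = -2*A
J = -4/7 (J = -((4 - 7) + 7)/7 = -(-3 + 7)/7 = -1/7*4 = -4/7 ≈ -0.57143)
q(y, X) = X + y
U(k) = 94/7 (U(k) = 14 - 4/7 = 94/7)
U(379)/b(381, -446) - 16769/344747 = 94/(7*((-2*381))) - 16769/344747 = (94/7)/(-762) - 16769*1/344747 = (94/7)*(-1/762) - 16769/344747 = -47/2667 - 16769/344747 = -60926032/919440249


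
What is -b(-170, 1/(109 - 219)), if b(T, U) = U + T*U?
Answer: -169/110 ≈ -1.5364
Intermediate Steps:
-b(-170, 1/(109 - 219)) = -(1 - 170)/(109 - 219) = -(-169)/(-110) = -(-1)*(-169)/110 = -1*169/110 = -169/110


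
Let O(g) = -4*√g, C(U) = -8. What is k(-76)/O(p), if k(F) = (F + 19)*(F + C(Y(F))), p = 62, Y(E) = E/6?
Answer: -1197*√62/62 ≈ -152.02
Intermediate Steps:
Y(E) = E/6 (Y(E) = E*(⅙) = E/6)
k(F) = (-8 + F)*(19 + F) (k(F) = (F + 19)*(F - 8) = (19 + F)*(-8 + F) = (-8 + F)*(19 + F))
k(-76)/O(p) = (-152 + (-76)² + 11*(-76))/((-4*√62)) = (-152 + 5776 - 836)*(-√62/248) = 4788*(-√62/248) = -1197*√62/62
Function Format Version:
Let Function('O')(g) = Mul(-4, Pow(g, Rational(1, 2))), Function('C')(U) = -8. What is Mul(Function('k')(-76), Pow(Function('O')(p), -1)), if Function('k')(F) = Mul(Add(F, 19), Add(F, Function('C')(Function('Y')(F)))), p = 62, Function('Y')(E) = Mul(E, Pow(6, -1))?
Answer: Mul(Rational(-1197, 62), Pow(62, Rational(1, 2))) ≈ -152.02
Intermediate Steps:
Function('Y')(E) = Mul(Rational(1, 6), E) (Function('Y')(E) = Mul(E, Rational(1, 6)) = Mul(Rational(1, 6), E))
Function('k')(F) = Mul(Add(-8, F), Add(19, F)) (Function('k')(F) = Mul(Add(F, 19), Add(F, -8)) = Mul(Add(19, F), Add(-8, F)) = Mul(Add(-8, F), Add(19, F)))
Mul(Function('k')(-76), Pow(Function('O')(p), -1)) = Mul(Add(-152, Pow(-76, 2), Mul(11, -76)), Pow(Mul(-4, Pow(62, Rational(1, 2))), -1)) = Mul(Add(-152, 5776, -836), Mul(Rational(-1, 248), Pow(62, Rational(1, 2)))) = Mul(4788, Mul(Rational(-1, 248), Pow(62, Rational(1, 2)))) = Mul(Rational(-1197, 62), Pow(62, Rational(1, 2)))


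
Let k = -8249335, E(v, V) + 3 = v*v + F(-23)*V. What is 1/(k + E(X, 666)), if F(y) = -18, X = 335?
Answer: -1/8149101 ≈ -1.2271e-7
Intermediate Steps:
E(v, V) = -3 + v² - 18*V (E(v, V) = -3 + (v*v - 18*V) = -3 + (v² - 18*V) = -3 + v² - 18*V)
1/(k + E(X, 666)) = 1/(-8249335 + (-3 + 335² - 18*666)) = 1/(-8249335 + (-3 + 112225 - 11988)) = 1/(-8249335 + 100234) = 1/(-8149101) = -1/8149101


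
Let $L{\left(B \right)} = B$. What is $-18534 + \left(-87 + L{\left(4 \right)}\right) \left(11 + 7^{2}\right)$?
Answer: $-23514$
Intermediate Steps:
$-18534 + \left(-87 + L{\left(4 \right)}\right) \left(11 + 7^{2}\right) = -18534 + \left(-87 + 4\right) \left(11 + 7^{2}\right) = -18534 - 83 \left(11 + 49\right) = -18534 - 4980 = -23514$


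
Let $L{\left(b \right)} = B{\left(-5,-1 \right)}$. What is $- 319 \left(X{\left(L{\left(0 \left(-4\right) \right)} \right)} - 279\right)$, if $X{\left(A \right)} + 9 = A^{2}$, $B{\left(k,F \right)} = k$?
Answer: $83897$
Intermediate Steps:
$L{\left(b \right)} = -5$
$X{\left(A \right)} = -9 + A^{2}$
$- 319 \left(X{\left(L{\left(0 \left(-4\right) \right)} \right)} - 279\right) = - 319 \left(\left(-9 + \left(-5\right)^{2}\right) - 279\right) = - 319 \left(\left(-9 + 25\right) - 279\right) = - 319 \left(16 - 279\right) = \left(-319\right) \left(-263\right) = 83897$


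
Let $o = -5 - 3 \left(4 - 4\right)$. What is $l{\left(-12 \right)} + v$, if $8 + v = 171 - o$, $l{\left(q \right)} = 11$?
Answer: $179$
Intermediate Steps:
$o = -5$ ($o = -5 - 3 \left(4 - 4\right) = -5 - 0 = -5 + 0 = -5$)
$v = 168$ ($v = -8 + \left(171 - -5\right) = -8 + \left(171 + 5\right) = -8 + 176 = 168$)
$l{\left(-12 \right)} + v = 11 + 168 = 179$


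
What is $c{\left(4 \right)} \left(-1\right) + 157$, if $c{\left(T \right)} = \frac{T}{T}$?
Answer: $156$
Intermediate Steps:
$c{\left(T \right)} = 1$
$c{\left(4 \right)} \left(-1\right) + 157 = 1 \left(-1\right) + 157 = -1 + 157 = 156$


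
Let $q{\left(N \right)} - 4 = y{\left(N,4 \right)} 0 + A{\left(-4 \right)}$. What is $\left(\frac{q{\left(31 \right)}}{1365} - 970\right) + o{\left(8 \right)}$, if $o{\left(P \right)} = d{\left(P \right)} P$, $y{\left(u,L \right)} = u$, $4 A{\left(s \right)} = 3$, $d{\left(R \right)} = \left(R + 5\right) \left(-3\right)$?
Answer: $- \frac{6999701}{5460} \approx -1282.0$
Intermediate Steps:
$d{\left(R \right)} = -15 - 3 R$ ($d{\left(R \right)} = \left(5 + R\right) \left(-3\right) = -15 - 3 R$)
$A{\left(s \right)} = \frac{3}{4}$ ($A{\left(s \right)} = \frac{1}{4} \cdot 3 = \frac{3}{4}$)
$o{\left(P \right)} = P \left(-15 - 3 P\right)$ ($o{\left(P \right)} = \left(-15 - 3 P\right) P = P \left(-15 - 3 P\right)$)
$q{\left(N \right)} = \frac{19}{4}$ ($q{\left(N \right)} = 4 + \left(N 0 + \frac{3}{4}\right) = 4 + \left(0 + \frac{3}{4}\right) = 4 + \frac{3}{4} = \frac{19}{4}$)
$\left(\frac{q{\left(31 \right)}}{1365} - 970\right) + o{\left(8 \right)} = \left(\frac{19}{4 \cdot 1365} - 970\right) - 24 \left(5 + 8\right) = \left(\frac{19}{4} \cdot \frac{1}{1365} - 970\right) - 24 \cdot 13 = \left(\frac{19}{5460} - 970\right) - 312 = - \frac{5296181}{5460} - 312 = - \frac{6999701}{5460}$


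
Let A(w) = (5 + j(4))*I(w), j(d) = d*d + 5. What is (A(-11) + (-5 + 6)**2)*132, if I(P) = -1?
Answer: -3300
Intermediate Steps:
j(d) = 5 + d**2 (j(d) = d**2 + 5 = 5 + d**2)
A(w) = -26 (A(w) = (5 + (5 + 4**2))*(-1) = (5 + (5 + 16))*(-1) = (5 + 21)*(-1) = 26*(-1) = -26)
(A(-11) + (-5 + 6)**2)*132 = (-26 + (-5 + 6)**2)*132 = (-26 + 1**2)*132 = (-26 + 1)*132 = -25*132 = -3300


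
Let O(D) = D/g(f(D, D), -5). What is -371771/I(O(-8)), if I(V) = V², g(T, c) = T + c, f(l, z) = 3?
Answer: -371771/16 ≈ -23236.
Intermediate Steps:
O(D) = -D/2 (O(D) = D/(3 - 5) = D/(-2) = D*(-½) = -D/2)
-371771/I(O(-8)) = -371771/((-½*(-8))²) = -371771/(4²) = -371771/16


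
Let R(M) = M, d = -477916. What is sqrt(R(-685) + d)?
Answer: I*sqrt(478601) ≈ 691.81*I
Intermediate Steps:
sqrt(R(-685) + d) = sqrt(-685 - 477916) = sqrt(-478601) = I*sqrt(478601)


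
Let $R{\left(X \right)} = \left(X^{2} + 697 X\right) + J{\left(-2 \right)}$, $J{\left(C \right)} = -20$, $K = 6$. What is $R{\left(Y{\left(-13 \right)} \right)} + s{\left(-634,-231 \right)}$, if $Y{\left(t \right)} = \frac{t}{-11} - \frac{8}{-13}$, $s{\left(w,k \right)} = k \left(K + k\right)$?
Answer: $\frac{1088109291}{20449} \approx 53211.0$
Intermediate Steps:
$s{\left(w,k \right)} = k \left(6 + k\right)$
$Y{\left(t \right)} = \frac{8}{13} - \frac{t}{11}$ ($Y{\left(t \right)} = t \left(- \frac{1}{11}\right) - - \frac{8}{13} = - \frac{t}{11} + \frac{8}{13} = \frac{8}{13} - \frac{t}{11}$)
$R{\left(X \right)} = -20 + X^{2} + 697 X$ ($R{\left(X \right)} = \left(X^{2} + 697 X\right) - 20 = -20 + X^{2} + 697 X$)
$R{\left(Y{\left(-13 \right)} \right)} + s{\left(-634,-231 \right)} = \left(-20 + \left(\frac{8}{13} - - \frac{13}{11}\right)^{2} + 697 \left(\frac{8}{13} - - \frac{13}{11}\right)\right) - 231 \left(6 - 231\right) = \left(-20 + \left(\frac{8}{13} + \frac{13}{11}\right)^{2} + 697 \left(\frac{8}{13} + \frac{13}{11}\right)\right) - -51975 = \left(-20 + \left(\frac{257}{143}\right)^{2} + 697 \cdot \frac{257}{143}\right) + 51975 = \left(-20 + \frac{66049}{20449} + \frac{179129}{143}\right) + 51975 = \frac{25272516}{20449} + 51975 = \frac{1088109291}{20449}$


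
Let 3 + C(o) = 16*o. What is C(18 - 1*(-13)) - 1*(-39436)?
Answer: 39929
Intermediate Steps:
C(o) = -3 + 16*o
C(18 - 1*(-13)) - 1*(-39436) = (-3 + 16*(18 - 1*(-13))) - 1*(-39436) = (-3 + 16*(18 + 13)) + 39436 = (-3 + 16*31) + 39436 = (-3 + 496) + 39436 = 493 + 39436 = 39929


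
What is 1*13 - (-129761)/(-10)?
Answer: -129631/10 ≈ -12963.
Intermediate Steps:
1*13 - (-129761)/(-10) = 13 - (-129761)*(-1)/10 = 13 - 289*449/10 = 13 - 129761/10 = -129631/10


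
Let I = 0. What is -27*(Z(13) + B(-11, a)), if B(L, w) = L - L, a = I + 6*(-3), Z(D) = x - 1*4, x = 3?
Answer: 27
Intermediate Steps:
Z(D) = -1 (Z(D) = 3 - 1*4 = 3 - 4 = -1)
a = -18 (a = 0 + 6*(-3) = 0 - 18 = -18)
B(L, w) = 0
-27*(Z(13) + B(-11, a)) = -27*(-1 + 0) = -27*(-1) = 27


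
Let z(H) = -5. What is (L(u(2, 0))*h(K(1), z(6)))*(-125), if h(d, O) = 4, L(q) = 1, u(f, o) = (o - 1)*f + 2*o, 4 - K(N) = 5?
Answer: -500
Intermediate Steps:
K(N) = -1 (K(N) = 4 - 1*5 = 4 - 5 = -1)
u(f, o) = 2*o + f*(-1 + o) (u(f, o) = (-1 + o)*f + 2*o = f*(-1 + o) + 2*o = 2*o + f*(-1 + o))
(L(u(2, 0))*h(K(1), z(6)))*(-125) = (1*4)*(-125) = 4*(-125) = -500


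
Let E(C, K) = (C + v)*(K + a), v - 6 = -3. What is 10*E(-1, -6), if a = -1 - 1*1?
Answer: -160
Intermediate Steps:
v = 3 (v = 6 - 3 = 3)
a = -2 (a = -1 - 1 = -2)
E(C, K) = (-2 + K)*(3 + C) (E(C, K) = (C + 3)*(K - 2) = (3 + C)*(-2 + K) = (-2 + K)*(3 + C))
10*E(-1, -6) = 10*(-6 - 2*(-1) + 3*(-6) - 1*(-6)) = 10*(-6 + 2 - 18 + 6) = 10*(-16) = -160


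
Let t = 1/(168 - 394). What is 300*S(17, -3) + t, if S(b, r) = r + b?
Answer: 949199/226 ≈ 4200.0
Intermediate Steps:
t = -1/226 (t = 1/(-226) = -1/226 ≈ -0.0044248)
S(b, r) = b + r
300*S(17, -3) + t = 300*(17 - 3) - 1/226 = 300*14 - 1/226 = 4200 - 1/226 = 949199/226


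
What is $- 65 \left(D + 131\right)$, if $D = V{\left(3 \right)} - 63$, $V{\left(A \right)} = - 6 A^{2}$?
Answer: $-910$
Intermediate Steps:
$D = -117$ ($D = - 6 \cdot 3^{2} - 63 = \left(-6\right) 9 - 63 = -54 - 63 = -117$)
$- 65 \left(D + 131\right) = - 65 \left(-117 + 131\right) = \left(-65\right) 14 = -910$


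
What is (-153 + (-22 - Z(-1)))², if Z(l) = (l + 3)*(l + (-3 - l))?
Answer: 28561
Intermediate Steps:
Z(l) = -9 - 3*l (Z(l) = (3 + l)*(-3) = -9 - 3*l)
(-153 + (-22 - Z(-1)))² = (-153 + (-22 - (-9 - 3*(-1))))² = (-153 + (-22 - (-9 + 3)))² = (-153 + (-22 - 1*(-6)))² = (-153 + (-22 + 6))² = (-153 - 16)² = (-169)² = 28561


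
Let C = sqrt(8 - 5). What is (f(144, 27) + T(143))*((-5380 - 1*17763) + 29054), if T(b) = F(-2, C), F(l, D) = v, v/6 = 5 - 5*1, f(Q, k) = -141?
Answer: -833451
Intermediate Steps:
C = sqrt(3) ≈ 1.7320
v = 0 (v = 6*(5 - 5*1) = 6*(5 - 5) = 6*0 = 0)
F(l, D) = 0
T(b) = 0
(f(144, 27) + T(143))*((-5380 - 1*17763) + 29054) = (-141 + 0)*((-5380 - 1*17763) + 29054) = -141*((-5380 - 17763) + 29054) = -141*(-23143 + 29054) = -141*5911 = -833451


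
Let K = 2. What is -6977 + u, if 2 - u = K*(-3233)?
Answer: -509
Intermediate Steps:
u = 6468 (u = 2 - 2*(-3233) = 2 - 1*(-6466) = 2 + 6466 = 6468)
-6977 + u = -6977 + 6468 = -509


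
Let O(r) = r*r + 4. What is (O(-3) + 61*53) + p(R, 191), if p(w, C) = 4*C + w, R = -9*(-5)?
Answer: 4055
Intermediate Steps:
R = 45
p(w, C) = w + 4*C
O(r) = 4 + r² (O(r) = r² + 4 = 4 + r²)
(O(-3) + 61*53) + p(R, 191) = ((4 + (-3)²) + 61*53) + (45 + 4*191) = ((4 + 9) + 3233) + (45 + 764) = (13 + 3233) + 809 = 3246 + 809 = 4055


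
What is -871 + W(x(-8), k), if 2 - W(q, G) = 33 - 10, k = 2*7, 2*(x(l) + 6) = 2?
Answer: -892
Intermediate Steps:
x(l) = -5 (x(l) = -6 + (½)*2 = -6 + 1 = -5)
k = 14
W(q, G) = -21 (W(q, G) = 2 - (33 - 10) = 2 - 1*23 = 2 - 23 = -21)
-871 + W(x(-8), k) = -871 - 21 = -892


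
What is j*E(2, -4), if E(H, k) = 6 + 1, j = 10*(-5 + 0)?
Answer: -350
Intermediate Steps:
j = -50 (j = 10*(-5) = -50)
E(H, k) = 7
j*E(2, -4) = -50*7 = -350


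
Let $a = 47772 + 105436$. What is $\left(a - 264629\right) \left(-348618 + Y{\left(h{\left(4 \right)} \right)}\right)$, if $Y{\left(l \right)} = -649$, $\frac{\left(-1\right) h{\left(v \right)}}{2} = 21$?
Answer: $38915678407$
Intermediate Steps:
$h{\left(v \right)} = -42$ ($h{\left(v \right)} = \left(-2\right) 21 = -42$)
$a = 153208$
$\left(a - 264629\right) \left(-348618 + Y{\left(h{\left(4 \right)} \right)}\right) = \left(153208 - 264629\right) \left(-348618 - 649\right) = \left(-111421\right) \left(-349267\right) = 38915678407$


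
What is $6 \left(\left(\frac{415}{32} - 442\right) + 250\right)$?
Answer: $- \frac{17187}{16} \approx -1074.2$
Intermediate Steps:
$6 \left(\left(\frac{415}{32} - 442\right) + 250\right) = 6 \left(- \frac{13729}{32} + 250\right) = 6 \left(- \frac{5729}{32}\right) = - \frac{17187}{16}$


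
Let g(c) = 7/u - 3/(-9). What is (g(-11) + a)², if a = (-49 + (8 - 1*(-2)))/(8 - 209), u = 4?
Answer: 3352561/646416 ≈ 5.1864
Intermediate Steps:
a = 13/67 (a = (-49 + (8 + 2))/(-201) = (-49 + 10)*(-1/201) = -39*(-1/201) = 13/67 ≈ 0.19403)
g(c) = 25/12 (g(c) = 7/4 - 3/(-9) = 7*(¼) - 3*(-⅑) = 7/4 + ⅓ = 25/12)
(g(-11) + a)² = (25/12 + 13/67)² = (1831/804)² = 3352561/646416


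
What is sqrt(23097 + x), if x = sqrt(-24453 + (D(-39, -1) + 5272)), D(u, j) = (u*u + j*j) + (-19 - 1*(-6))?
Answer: sqrt(23097 + 94*I*sqrt(2)) ≈ 151.98 + 0.4373*I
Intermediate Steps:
D(u, j) = -13 + j**2 + u**2 (D(u, j) = (u**2 + j**2) + (-19 + 6) = (j**2 + u**2) - 13 = -13 + j**2 + u**2)
x = 94*I*sqrt(2) (x = sqrt(-24453 + ((-13 + (-1)**2 + (-39)**2) + 5272)) = sqrt(-24453 + ((-13 + 1 + 1521) + 5272)) = sqrt(-24453 + (1509 + 5272)) = sqrt(-24453 + 6781) = sqrt(-17672) = 94*I*sqrt(2) ≈ 132.94*I)
sqrt(23097 + x) = sqrt(23097 + 94*I*sqrt(2))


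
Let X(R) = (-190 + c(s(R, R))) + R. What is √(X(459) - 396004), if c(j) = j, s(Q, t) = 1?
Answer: I*√395734 ≈ 629.07*I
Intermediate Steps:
X(R) = -189 + R (X(R) = (-190 + 1) + R = -189 + R)
√(X(459) - 396004) = √((-189 + 459) - 396004) = √(270 - 396004) = √(-395734) = I*√395734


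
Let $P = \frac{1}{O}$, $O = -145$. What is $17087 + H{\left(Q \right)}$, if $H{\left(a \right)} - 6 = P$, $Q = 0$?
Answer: $\frac{2478484}{145} \approx 17093.0$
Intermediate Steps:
$P = - \frac{1}{145}$ ($P = \frac{1}{-145} = - \frac{1}{145} \approx -0.0068966$)
$H{\left(a \right)} = \frac{869}{145}$ ($H{\left(a \right)} = 6 - \frac{1}{145} = \frac{869}{145}$)
$17087 + H{\left(Q \right)} = 17087 + \frac{869}{145} = \frac{2478484}{145}$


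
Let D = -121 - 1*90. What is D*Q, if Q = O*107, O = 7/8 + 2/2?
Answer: -338655/8 ≈ -42332.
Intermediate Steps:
D = -211 (D = -121 - 90 = -211)
O = 15/8 (O = 7*(⅛) + 2*(½) = 7/8 + 1 = 15/8 ≈ 1.8750)
Q = 1605/8 (Q = (15/8)*107 = 1605/8 ≈ 200.63)
D*Q = -211*1605/8 = -338655/8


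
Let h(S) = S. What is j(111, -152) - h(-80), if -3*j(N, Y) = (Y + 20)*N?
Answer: 4964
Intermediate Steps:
j(N, Y) = -N*(20 + Y)/3 (j(N, Y) = -(Y + 20)*N/3 = -(20 + Y)*N/3 = -N*(20 + Y)/3)
j(111, -152) - h(-80) = -1/3*111*(20 - 152) - 1*(-80) = -1/3*111*(-132) + 80 = 4884 + 80 = 4964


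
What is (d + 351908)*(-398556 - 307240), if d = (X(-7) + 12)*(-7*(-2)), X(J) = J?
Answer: -248424664488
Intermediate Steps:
d = 70 (d = (-7 + 12)*(-7*(-2)) = 5*14 = 70)
(d + 351908)*(-398556 - 307240) = (70 + 351908)*(-398556 - 307240) = 351978*(-705796) = -248424664488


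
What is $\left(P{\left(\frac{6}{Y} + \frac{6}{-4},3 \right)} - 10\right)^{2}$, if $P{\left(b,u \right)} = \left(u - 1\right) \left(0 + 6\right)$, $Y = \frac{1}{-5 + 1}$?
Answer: $4$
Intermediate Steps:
$Y = - \frac{1}{4}$ ($Y = \frac{1}{-4} = - \frac{1}{4} \approx -0.25$)
$P{\left(b,u \right)} = -6 + 6 u$ ($P{\left(b,u \right)} = \left(-1 + u\right) 6 = -6 + 6 u$)
$\left(P{\left(\frac{6}{Y} + \frac{6}{-4},3 \right)} - 10\right)^{2} = \left(\left(-6 + 6 \cdot 3\right) - 10\right)^{2} = \left(\left(-6 + 18\right) - 10\right)^{2} = \left(12 - 10\right)^{2} = 2^{2} = 4$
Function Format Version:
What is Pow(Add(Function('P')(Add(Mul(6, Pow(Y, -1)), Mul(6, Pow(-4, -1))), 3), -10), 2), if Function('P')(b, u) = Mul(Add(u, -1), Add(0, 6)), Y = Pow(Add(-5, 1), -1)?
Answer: 4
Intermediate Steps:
Y = Rational(-1, 4) (Y = Pow(-4, -1) = Rational(-1, 4) ≈ -0.25000)
Function('P')(b, u) = Add(-6, Mul(6, u)) (Function('P')(b, u) = Mul(Add(-1, u), 6) = Add(-6, Mul(6, u)))
Pow(Add(Function('P')(Add(Mul(6, Pow(Y, -1)), Mul(6, Pow(-4, -1))), 3), -10), 2) = Pow(Add(Add(-6, Mul(6, 3)), -10), 2) = Pow(Add(Add(-6, 18), -10), 2) = Pow(Add(12, -10), 2) = Pow(2, 2) = 4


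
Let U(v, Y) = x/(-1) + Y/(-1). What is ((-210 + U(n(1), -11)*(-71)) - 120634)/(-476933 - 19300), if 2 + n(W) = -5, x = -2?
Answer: 40589/165411 ≈ 0.24538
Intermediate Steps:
n(W) = -7 (n(W) = -2 - 5 = -7)
U(v, Y) = 2 - Y (U(v, Y) = -2/(-1) + Y/(-1) = -2*(-1) + Y*(-1) = 2 - Y)
((-210 + U(n(1), -11)*(-71)) - 120634)/(-476933 - 19300) = ((-210 + (2 - 1*(-11))*(-71)) - 120634)/(-476933 - 19300) = ((-210 + (2 + 11)*(-71)) - 120634)/(-496233) = ((-210 + 13*(-71)) - 120634)*(-1/496233) = ((-210 - 923) - 120634)*(-1/496233) = (-1133 - 120634)*(-1/496233) = -121767*(-1/496233) = 40589/165411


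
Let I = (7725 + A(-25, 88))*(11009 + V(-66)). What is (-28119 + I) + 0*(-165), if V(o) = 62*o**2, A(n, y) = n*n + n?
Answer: 2339971206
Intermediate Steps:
A(n, y) = n + n**2 (A(n, y) = n**2 + n = n + n**2)
I = 2339999325 (I = (7725 - 25*(1 - 25))*(11009 + 62*(-66)**2) = (7725 - 25*(-24))*(11009 + 62*4356) = (7725 + 600)*(11009 + 270072) = 8325*281081 = 2339999325)
(-28119 + I) + 0*(-165) = (-28119 + 2339999325) + 0*(-165) = 2339971206 + 0 = 2339971206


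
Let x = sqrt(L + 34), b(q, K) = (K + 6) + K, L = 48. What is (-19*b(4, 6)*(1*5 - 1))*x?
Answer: -1368*sqrt(82) ≈ -12388.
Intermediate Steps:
b(q, K) = 6 + 2*K (b(q, K) = (6 + K) + K = 6 + 2*K)
x = sqrt(82) (x = sqrt(48 + 34) = sqrt(82) ≈ 9.0554)
(-19*b(4, 6)*(1*5 - 1))*x = (-19*(6 + 2*6)*(1*5 - 1))*sqrt(82) = (-19*(6 + 12)*(5 - 1))*sqrt(82) = (-342*4)*sqrt(82) = (-19*72)*sqrt(82) = -1368*sqrt(82)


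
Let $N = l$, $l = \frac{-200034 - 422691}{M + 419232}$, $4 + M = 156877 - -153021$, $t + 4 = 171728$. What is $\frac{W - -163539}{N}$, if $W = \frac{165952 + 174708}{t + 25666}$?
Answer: $- \frac{784571265517254}{4097322925} \approx -1.9148 \cdot 10^{5}$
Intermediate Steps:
$t = 171724$ ($t = -4 + 171728 = 171724$)
$M = 309894$ ($M = -4 + \left(156877 - -153021\right) = -4 + \left(156877 + 153021\right) = -4 + 309898 = 309894$)
$W = \frac{34066}{19739}$ ($W = \frac{165952 + 174708}{171724 + 25666} = \frac{340660}{197390} = 340660 \cdot \frac{1}{197390} = \frac{34066}{19739} \approx 1.7258$)
$l = - \frac{207575}{243042}$ ($l = \frac{-200034 - 422691}{309894 + 419232} = - \frac{622725}{729126} = \left(-622725\right) \frac{1}{729126} = - \frac{207575}{243042} \approx -0.85407$)
$N = - \frac{207575}{243042} \approx -0.85407$
$\frac{W - -163539}{N} = \frac{\frac{34066}{19739} - -163539}{- \frac{207575}{243042}} = \left(\frac{34066}{19739} + 163539\right) \left(- \frac{243042}{207575}\right) = \frac{3228130387}{19739} \left(- \frac{243042}{207575}\right) = - \frac{784571265517254}{4097322925}$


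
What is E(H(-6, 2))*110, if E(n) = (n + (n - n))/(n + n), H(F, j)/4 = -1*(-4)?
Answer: 55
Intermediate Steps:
H(F, j) = 16 (H(F, j) = 4*(-1*(-4)) = 4*4 = 16)
E(n) = 1/2 (E(n) = (n + 0)/((2*n)) = n*(1/(2*n)) = 1/2)
E(H(-6, 2))*110 = (1/2)*110 = 55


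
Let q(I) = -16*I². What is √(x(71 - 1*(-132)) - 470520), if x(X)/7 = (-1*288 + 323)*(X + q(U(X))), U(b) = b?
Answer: I*√161960065 ≈ 12726.0*I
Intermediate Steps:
x(X) = -3920*X² + 245*X (x(X) = 7*((-1*288 + 323)*(X - 16*X²)) = 7*((-288 + 323)*(X - 16*X²)) = 7*(35*(X - 16*X²)) = 7*(-560*X² + 35*X) = -3920*X² + 245*X)
√(x(71 - 1*(-132)) - 470520) = √(245*(71 - 1*(-132))*(1 - 16*(71 - 1*(-132))) - 470520) = √(245*(71 + 132)*(1 - 16*(71 + 132)) - 470520) = √(245*203*(1 - 16*203) - 470520) = √(245*203*(1 - 3248) - 470520) = √(245*203*(-3247) - 470520) = √(-161489545 - 470520) = √(-161960065) = I*√161960065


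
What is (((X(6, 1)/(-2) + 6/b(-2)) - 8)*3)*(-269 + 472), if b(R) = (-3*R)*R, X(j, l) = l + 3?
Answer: -12789/2 ≈ -6394.5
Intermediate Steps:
X(j, l) = 3 + l
b(R) = -3*R**2
(((X(6, 1)/(-2) + 6/b(-2)) - 8)*3)*(-269 + 472) = ((((3 + 1)/(-2) + 6/((-3*(-2)**2))) - 8)*3)*(-269 + 472) = (((4*(-1/2) + 6/((-3*4))) - 8)*3)*203 = (((-2 + 6/(-12)) - 8)*3)*203 = (((-2 + 6*(-1/12)) - 8)*3)*203 = (((-2 - 1/2) - 8)*3)*203 = ((-5/2 - 8)*3)*203 = -21/2*3*203 = -63/2*203 = -12789/2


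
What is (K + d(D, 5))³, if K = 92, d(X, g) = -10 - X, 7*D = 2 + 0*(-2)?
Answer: 187149248/343 ≈ 5.4563e+5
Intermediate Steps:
D = 2/7 (D = (2 + 0*(-2))/7 = (2 + 0)/7 = (⅐)*2 = 2/7 ≈ 0.28571)
(K + d(D, 5))³ = (92 + (-10 - 1*2/7))³ = (92 + (-10 - 2/7))³ = (92 - 72/7)³ = (572/7)³ = 187149248/343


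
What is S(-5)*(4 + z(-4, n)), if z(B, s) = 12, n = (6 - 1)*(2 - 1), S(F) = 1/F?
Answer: -16/5 ≈ -3.2000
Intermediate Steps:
n = 5 (n = 5*1 = 5)
S(-5)*(4 + z(-4, n)) = (4 + 12)/(-5) = -1/5*16 = -16/5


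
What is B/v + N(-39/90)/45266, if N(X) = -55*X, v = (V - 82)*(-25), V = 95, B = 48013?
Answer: -1003084021/6789900 ≈ -147.73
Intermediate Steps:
v = -325 (v = (95 - 82)*(-25) = 13*(-25) = -325)
B/v + N(-39/90)/45266 = 48013/(-325) - (-2145)/90/45266 = 48013*(-1/325) - (-2145)/90*(1/45266) = -48013/325 - 55*(-13/30)*(1/45266) = -48013/325 + (143/6)*(1/45266) = -48013/325 + 11/20892 = -1003084021/6789900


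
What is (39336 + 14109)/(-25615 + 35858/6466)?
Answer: -172787685/82795366 ≈ -2.0869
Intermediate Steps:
(39336 + 14109)/(-25615 + 35858/6466) = 53445/(-25615 + 35858*(1/6466)) = 53445/(-25615 + 17929/3233) = 53445/(-82795366/3233) = 53445*(-3233/82795366) = -172787685/82795366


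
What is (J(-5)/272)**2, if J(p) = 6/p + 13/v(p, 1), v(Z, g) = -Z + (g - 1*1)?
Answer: 49/1849600 ≈ 2.6492e-5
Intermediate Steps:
v(Z, g) = -1 + g - Z (v(Z, g) = -Z + (g - 1) = -Z + (-1 + g) = -1 + g - Z)
J(p) = -7/p (J(p) = 6/p + 13/(-1 + 1 - p) = 6/p + 13/((-p)) = 6/p + 13*(-1/p) = 6/p - 13/p = -7/p)
(J(-5)/272)**2 = (-7/(-5)/272)**2 = (-7*(-1/5)*(1/272))**2 = ((7/5)*(1/272))**2 = (7/1360)**2 = 49/1849600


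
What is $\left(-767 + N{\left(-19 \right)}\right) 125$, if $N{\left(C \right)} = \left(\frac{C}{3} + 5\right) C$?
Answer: $- \frac{278125}{3} \approx -92708.0$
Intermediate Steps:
$N{\left(C \right)} = C \left(5 + \frac{C}{3}\right)$ ($N{\left(C \right)} = \left(C \frac{1}{3} + 5\right) C = \left(\frac{C}{3} + 5\right) C = \left(5 + \frac{C}{3}\right) C = C \left(5 + \frac{C}{3}\right)$)
$\left(-767 + N{\left(-19 \right)}\right) 125 = \left(-767 + \frac{1}{3} \left(-19\right) \left(15 - 19\right)\right) 125 = \left(-767 + \frac{1}{3} \left(-19\right) \left(-4\right)\right) 125 = \left(-767 + \frac{76}{3}\right) 125 = \left(- \frac{2225}{3}\right) 125 = - \frac{278125}{3}$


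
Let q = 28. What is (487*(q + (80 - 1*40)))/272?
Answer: 487/4 ≈ 121.75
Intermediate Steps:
(487*(q + (80 - 1*40)))/272 = (487*(28 + (80 - 1*40)))/272 = (487*(28 + (80 - 40)))*(1/272) = (487*(28 + 40))*(1/272) = (487*68)*(1/272) = 33116*(1/272) = 487/4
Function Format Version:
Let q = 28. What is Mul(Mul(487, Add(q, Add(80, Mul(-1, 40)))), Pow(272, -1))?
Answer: Rational(487, 4) ≈ 121.75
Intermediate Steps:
Mul(Mul(487, Add(q, Add(80, Mul(-1, 40)))), Pow(272, -1)) = Mul(Mul(487, Add(28, Add(80, Mul(-1, 40)))), Pow(272, -1)) = Mul(Mul(487, Add(28, Add(80, -40))), Rational(1, 272)) = Mul(Mul(487, Add(28, 40)), Rational(1, 272)) = Mul(Mul(487, 68), Rational(1, 272)) = Mul(33116, Rational(1, 272)) = Rational(487, 4)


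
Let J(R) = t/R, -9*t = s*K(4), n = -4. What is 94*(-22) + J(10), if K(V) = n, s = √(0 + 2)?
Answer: -2068 + 2*√2/45 ≈ -2067.9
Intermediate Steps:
s = √2 ≈ 1.4142
K(V) = -4
t = 4*√2/9 (t = -√2*(-4)/9 = -(-4)*√2/9 = 4*√2/9 ≈ 0.62854)
J(R) = 4*√2/(9*R) (J(R) = (4*√2/9)/R = 4*√2/(9*R))
94*(-22) + J(10) = 94*(-22) + (4/9)*√2/10 = -2068 + (4/9)*√2*(⅒) = -2068 + 2*√2/45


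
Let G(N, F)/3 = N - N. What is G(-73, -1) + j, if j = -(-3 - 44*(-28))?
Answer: -1229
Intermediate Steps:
G(N, F) = 0 (G(N, F) = 3*(N - N) = 3*0 = 0)
j = -1229 (j = -(-3 + 1232) = -1*1229 = -1229)
G(-73, -1) + j = 0 - 1229 = -1229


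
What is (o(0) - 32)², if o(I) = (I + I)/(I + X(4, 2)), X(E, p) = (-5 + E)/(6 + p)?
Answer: 1024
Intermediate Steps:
X(E, p) = (-5 + E)/(6 + p)
o(I) = 2*I/(-⅛ + I) (o(I) = (I + I)/(I + (-5 + 4)/(6 + 2)) = (2*I)/(I - 1/8) = (2*I)/(I + (⅛)*(-1)) = (2*I)/(I - ⅛) = (2*I)/(-⅛ + I) = 2*I/(-⅛ + I))
(o(0) - 32)² = (16*0/(-1 + 8*0) - 32)² = (16*0/(-1 + 0) - 32)² = (16*0/(-1) - 32)² = (16*0*(-1) - 32)² = (0 - 32)² = (-32)² = 1024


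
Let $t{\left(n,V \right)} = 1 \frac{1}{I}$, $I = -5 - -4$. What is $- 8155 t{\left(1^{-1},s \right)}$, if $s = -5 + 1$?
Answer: $8155$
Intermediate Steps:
$s = -4$
$I = -1$ ($I = -5 + 4 = -1$)
$t{\left(n,V \right)} = -1$ ($t{\left(n,V \right)} = 1 \frac{1}{-1} = 1 \left(-1\right) = -1$)
$- 8155 t{\left(1^{-1},s \right)} = \left(-8155\right) \left(-1\right) = 8155$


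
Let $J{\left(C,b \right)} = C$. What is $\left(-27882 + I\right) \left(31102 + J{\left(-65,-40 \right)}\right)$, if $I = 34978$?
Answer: $220238552$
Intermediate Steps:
$\left(-27882 + I\right) \left(31102 + J{\left(-65,-40 \right)}\right) = \left(-27882 + 34978\right) \left(31102 - 65\right) = 7096 \cdot 31037 = 220238552$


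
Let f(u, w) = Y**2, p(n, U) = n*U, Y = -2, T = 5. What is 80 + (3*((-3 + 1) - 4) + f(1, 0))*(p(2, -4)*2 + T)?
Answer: 234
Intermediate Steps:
p(n, U) = U*n
f(u, w) = 4 (f(u, w) = (-2)**2 = 4)
80 + (3*((-3 + 1) - 4) + f(1, 0))*(p(2, -4)*2 + T) = 80 + (3*((-3 + 1) - 4) + 4)*(-4*2*2 + 5) = 80 + (3*(-2 - 4) + 4)*(-8*2 + 5) = 80 + (3*(-6) + 4)*(-16 + 5) = 80 + (-18 + 4)*(-11) = 80 - 14*(-11) = 80 + 154 = 234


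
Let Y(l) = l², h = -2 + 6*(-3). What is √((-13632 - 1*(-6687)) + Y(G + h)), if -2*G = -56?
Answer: I*√6881 ≈ 82.952*I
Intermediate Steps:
G = 28 (G = -½*(-56) = 28)
h = -20 (h = -2 - 18 = -20)
√((-13632 - 1*(-6687)) + Y(G + h)) = √((-13632 - 1*(-6687)) + (28 - 20)²) = √((-13632 + 6687) + 8²) = √(-6945 + 64) = √(-6881) = I*√6881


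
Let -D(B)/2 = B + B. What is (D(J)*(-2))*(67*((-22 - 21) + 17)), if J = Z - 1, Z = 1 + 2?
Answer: -27872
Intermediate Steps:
Z = 3
J = 2 (J = 3 - 1 = 2)
D(B) = -4*B (D(B) = -2*(B + B) = -4*B)
(D(J)*(-2))*(67*((-22 - 21) + 17)) = (-4*2*(-2))*(67*((-22 - 21) + 17)) = (-8*(-2))*(67*(-43 + 17)) = 16*(67*(-26)) = 16*(-1742) = -27872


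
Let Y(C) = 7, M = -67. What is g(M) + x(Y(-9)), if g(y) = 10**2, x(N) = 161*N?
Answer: 1227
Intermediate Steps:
g(y) = 100
g(M) + x(Y(-9)) = 100 + 161*7 = 100 + 1127 = 1227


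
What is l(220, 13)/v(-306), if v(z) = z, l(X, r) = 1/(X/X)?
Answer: -1/306 ≈ -0.0032680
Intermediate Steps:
l(X, r) = 1 (l(X, r) = 1/1 = 1)
l(220, 13)/v(-306) = 1/(-306) = 1*(-1/306) = -1/306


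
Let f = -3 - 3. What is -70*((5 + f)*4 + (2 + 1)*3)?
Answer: -350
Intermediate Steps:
f = -6
-70*((5 + f)*4 + (2 + 1)*3) = -70*((5 - 6)*4 + (2 + 1)*3) = -70*(-1*4 + 3*3) = -70*(-4 + 9) = -70*5 = -350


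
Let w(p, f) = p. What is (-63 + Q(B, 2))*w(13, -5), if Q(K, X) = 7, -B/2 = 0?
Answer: -728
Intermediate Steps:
B = 0 (B = -2*0 = 0)
(-63 + Q(B, 2))*w(13, -5) = (-63 + 7)*13 = -56*13 = -728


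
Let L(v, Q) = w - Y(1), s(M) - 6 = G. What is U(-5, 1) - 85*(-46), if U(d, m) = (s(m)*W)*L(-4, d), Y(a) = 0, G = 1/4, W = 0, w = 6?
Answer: 3910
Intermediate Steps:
G = ¼ (G = 1*(¼) = ¼ ≈ 0.25000)
s(M) = 25/4 (s(M) = 6 + ¼ = 25/4)
L(v, Q) = 6 (L(v, Q) = 6 - 1*0 = 6 + 0 = 6)
U(d, m) = 0 (U(d, m) = ((25/4)*0)*6 = 0*6 = 0)
U(-5, 1) - 85*(-46) = 0 - 85*(-46) = 0 + 3910 = 3910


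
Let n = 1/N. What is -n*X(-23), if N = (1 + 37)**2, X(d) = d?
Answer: 23/1444 ≈ 0.015928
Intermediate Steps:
N = 1444 (N = 38**2 = 1444)
n = 1/1444 ≈ 0.00069252
-n*X(-23) = -(-23)/1444 = -1*(-23/1444) = 23/1444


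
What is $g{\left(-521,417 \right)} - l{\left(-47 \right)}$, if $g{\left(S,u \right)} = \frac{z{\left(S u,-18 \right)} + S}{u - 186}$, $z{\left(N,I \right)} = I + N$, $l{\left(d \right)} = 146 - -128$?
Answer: $- \frac{281090}{231} \approx -1216.8$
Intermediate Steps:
$l{\left(d \right)} = 274$ ($l{\left(d \right)} = 146 + 128 = 274$)
$g{\left(S,u \right)} = \frac{-18 + S + S u}{-186 + u}$ ($g{\left(S,u \right)} = \frac{\left(-18 + S u\right) + S}{u - 186} = \frac{-18 + S + S u}{-186 + u}$)
$g{\left(-521,417 \right)} - l{\left(-47 \right)} = \frac{-18 - 521 - 217257}{-186 + 417} - 274 = \frac{-18 - 521 - 217257}{231} - 274 = \frac{1}{231} \left(-217796\right) - 274 = - \frac{217796}{231} - 274 = - \frac{281090}{231}$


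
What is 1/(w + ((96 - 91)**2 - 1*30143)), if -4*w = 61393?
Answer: -4/181865 ≈ -2.1994e-5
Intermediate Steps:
w = -61393/4 (w = -1/4*61393 = -61393/4 ≈ -15348.)
1/(w + ((96 - 91)**2 - 1*30143)) = 1/(-61393/4 + ((96 - 91)**2 - 1*30143)) = 1/(-61393/4 + (5**2 - 30143)) = 1/(-61393/4 + (25 - 30143)) = 1/(-61393/4 - 30118) = 1/(-181865/4) = -4/181865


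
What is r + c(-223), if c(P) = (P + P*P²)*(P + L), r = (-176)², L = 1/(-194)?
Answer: 239891797057/97 ≈ 2.4731e+9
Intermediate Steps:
L = -1/194 ≈ -0.0051546
r = 30976
c(P) = (-1/194 + P)*(P + P³) (c(P) = (P + P*P²)*(P - 1/194) = (P + P³)*(-1/194 + P) = (-1/194 + P)*(P + P³))
r + c(-223) = 30976 - 223*(-1/194 - 223 + (-223)³ - 1/194*(-223)²) = 30976 - 223*(-1/194 - 223 - 11089567 - 1/194*49729) = 30976 - 223*(-1/194 - 223 - 11089567 - 49729/194) = 30976 - 223*(-1075734495/97) = 30976 + 239888792385/97 = 239891797057/97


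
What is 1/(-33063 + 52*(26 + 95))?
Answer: -1/26771 ≈ -3.7354e-5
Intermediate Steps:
1/(-33063 + 52*(26 + 95)) = 1/(-33063 + 52*121) = 1/(-33063 + 6292) = 1/(-26771) = -1/26771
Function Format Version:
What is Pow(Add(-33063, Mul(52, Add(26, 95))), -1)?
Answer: Rational(-1, 26771) ≈ -3.7354e-5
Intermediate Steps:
Pow(Add(-33063, Mul(52, Add(26, 95))), -1) = Pow(Add(-33063, Mul(52, 121)), -1) = Pow(Add(-33063, 6292), -1) = Pow(-26771, -1) = Rational(-1, 26771)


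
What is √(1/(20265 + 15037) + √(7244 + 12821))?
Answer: √(35302 + 1246231204*√20065)/35302 ≈ 11.902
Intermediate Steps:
√(1/(20265 + 15037) + √(7244 + 12821)) = √(1/35302 + √20065)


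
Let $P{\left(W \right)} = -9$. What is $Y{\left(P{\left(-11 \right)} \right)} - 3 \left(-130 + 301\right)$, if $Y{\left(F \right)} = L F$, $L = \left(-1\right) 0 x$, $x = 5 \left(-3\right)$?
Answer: $-513$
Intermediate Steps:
$x = -15$
$L = 0$ ($L = \left(-1\right) 0 \left(-15\right) = 0 \left(-15\right) = 0$)
$Y{\left(F \right)} = 0$ ($Y{\left(F \right)} = 0 F = 0$)
$Y{\left(P{\left(-11 \right)} \right)} - 3 \left(-130 + 301\right) = 0 - 3 \left(-130 + 301\right) = 0 - 3 \cdot 171 = 0 - 513 = -513$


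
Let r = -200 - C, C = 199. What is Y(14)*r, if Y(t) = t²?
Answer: -78204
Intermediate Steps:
r = -399 (r = -200 - 1*199 = -200 - 199 = -399)
Y(14)*r = 14²*(-399) = 196*(-399) = -78204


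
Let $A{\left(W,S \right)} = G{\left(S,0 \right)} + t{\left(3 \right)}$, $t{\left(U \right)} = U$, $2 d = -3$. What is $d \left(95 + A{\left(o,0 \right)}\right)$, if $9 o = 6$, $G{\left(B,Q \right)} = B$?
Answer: $-147$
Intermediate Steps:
$d = - \frac{3}{2}$ ($d = \frac{1}{2} \left(-3\right) = - \frac{3}{2} \approx -1.5$)
$o = \frac{2}{3}$ ($o = \frac{1}{9} \cdot 6 = \frac{2}{3} \approx 0.66667$)
$A{\left(W,S \right)} = 3 + S$ ($A{\left(W,S \right)} = S + 3 = 3 + S$)
$d \left(95 + A{\left(o,0 \right)}\right) = - \frac{3 \left(95 + \left(3 + 0\right)\right)}{2} = - \frac{3 \left(95 + 3\right)}{2} = \left(- \frac{3}{2}\right) 98 = -147$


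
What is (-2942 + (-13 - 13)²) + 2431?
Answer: 165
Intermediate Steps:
(-2942 + (-13 - 13)²) + 2431 = (-2942 + (-26)²) + 2431 = (-2942 + 676) + 2431 = -2266 + 2431 = 165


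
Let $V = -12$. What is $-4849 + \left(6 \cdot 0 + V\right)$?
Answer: $-4861$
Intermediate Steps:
$-4849 + \left(6 \cdot 0 + V\right) = -4849 + \left(6 \cdot 0 - 12\right) = -4849 + \left(0 - 12\right) = -4849 - 12 = -4861$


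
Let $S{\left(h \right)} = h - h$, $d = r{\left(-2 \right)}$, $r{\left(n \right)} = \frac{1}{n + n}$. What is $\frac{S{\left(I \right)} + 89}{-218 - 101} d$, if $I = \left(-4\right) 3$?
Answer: $\frac{89}{1276} \approx 0.069749$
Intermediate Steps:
$r{\left(n \right)} = \frac{1}{2 n}$
$I = -12$
$d = - \frac{1}{4}$ ($d = \frac{1}{2 \left(-2\right)} = \frac{1}{2} \left(- \frac{1}{2}\right) = - \frac{1}{4} \approx -0.25$)
$S{\left(h \right)} = 0$
$\frac{S{\left(I \right)} + 89}{-218 - 101} d = \frac{0 + 89}{-218 - 101} \left(- \frac{1}{4}\right) = \frac{89}{-319} \left(- \frac{1}{4}\right) = 89 \left(- \frac{1}{319}\right) \left(- \frac{1}{4}\right) = \left(- \frac{89}{319}\right) \left(- \frac{1}{4}\right) = \frac{89}{1276}$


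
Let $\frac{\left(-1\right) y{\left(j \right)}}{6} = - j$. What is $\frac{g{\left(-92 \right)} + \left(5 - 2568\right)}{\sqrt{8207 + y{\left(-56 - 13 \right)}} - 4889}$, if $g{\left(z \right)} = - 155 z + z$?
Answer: $- \frac{56736845}{23894528} - \frac{11605 \sqrt{7793}}{23894528} \approx -2.4173$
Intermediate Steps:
$y{\left(j \right)} = 6 j$ ($y{\left(j \right)} = - 6 \left(- j\right) = 6 j$)
$g{\left(z \right)} = - 154 z$
$\frac{g{\left(-92 \right)} + \left(5 - 2568\right)}{\sqrt{8207 + y{\left(-56 - 13 \right)}} - 4889} = \frac{\left(-154\right) \left(-92\right) + \left(5 - 2568\right)}{\sqrt{8207 + 6 \left(-56 - 13\right)} - 4889} = \frac{14168 + \left(5 - 2568\right)}{\sqrt{8207 + 6 \left(-56 - 13\right)} - 4889} = \frac{14168 - 2563}{\sqrt{8207 + 6 \left(-69\right)} - 4889} = \frac{11605}{\sqrt{8207 - 414} - 4889} = \frac{11605}{\sqrt{7793} - 4889} = \frac{11605}{-4889 + \sqrt{7793}}$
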